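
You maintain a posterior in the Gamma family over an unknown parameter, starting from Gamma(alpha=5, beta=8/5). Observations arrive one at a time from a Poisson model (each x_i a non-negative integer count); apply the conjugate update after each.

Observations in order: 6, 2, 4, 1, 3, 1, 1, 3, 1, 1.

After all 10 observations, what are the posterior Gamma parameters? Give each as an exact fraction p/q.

alpha=28, beta=58/5

obs 1: x=6 → posterior Gamma(11, 13/5)
obs 2: x=2 → posterior Gamma(13, 18/5)
obs 3: x=4 → posterior Gamma(17, 23/5)
obs 4: x=1 → posterior Gamma(18, 28/5)
obs 5: x=3 → posterior Gamma(21, 33/5)
obs 6: x=1 → posterior Gamma(22, 38/5)
obs 7: x=1 → posterior Gamma(23, 43/5)
obs 8: x=3 → posterior Gamma(26, 48/5)
obs 9: x=1 → posterior Gamma(27, 53/5)
obs 10: x=1 → posterior Gamma(28, 58/5)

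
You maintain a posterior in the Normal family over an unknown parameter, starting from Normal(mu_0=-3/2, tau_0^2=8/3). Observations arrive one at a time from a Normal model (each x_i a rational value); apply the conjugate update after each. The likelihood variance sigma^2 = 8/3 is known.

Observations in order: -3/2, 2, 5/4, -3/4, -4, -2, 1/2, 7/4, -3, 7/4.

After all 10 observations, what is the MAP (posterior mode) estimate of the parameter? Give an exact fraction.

obs 1: x=-3/2 → posterior Normal(-3/2, 4/3)
obs 2: x=2 → posterior Normal(-1/3, 8/9)
obs 3: x=5/4 → posterior Normal(1/16, 2/3)
obs 4: x=-3/4 → posterior Normal(-1/10, 8/15)
obs 5: x=-4 → posterior Normal(-3/4, 4/9)
obs 6: x=-2 → posterior Normal(-13/14, 8/21)
obs 7: x=1/2 → posterior Normal(-3/4, 1/3)
obs 8: x=7/4 → posterior Normal(-17/36, 8/27)
obs 9: x=-3 → posterior Normal(-29/40, 4/15)
obs 10: x=7/4 → posterior Normal(-1/2, 8/33)

-1/2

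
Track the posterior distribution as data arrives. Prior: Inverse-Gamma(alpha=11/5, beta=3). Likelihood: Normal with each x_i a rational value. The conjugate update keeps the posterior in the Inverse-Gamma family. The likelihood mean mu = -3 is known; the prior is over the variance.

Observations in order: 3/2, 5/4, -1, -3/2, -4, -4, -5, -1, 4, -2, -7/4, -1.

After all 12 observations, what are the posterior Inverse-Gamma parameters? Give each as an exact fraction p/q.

alpha=41/5, beta=929/16

obs 1: x=3/2 → posterior Inverse-Gamma(27/10, 105/8)
obs 2: x=5/4 → posterior Inverse-Gamma(16/5, 709/32)
obs 3: x=-1 → posterior Inverse-Gamma(37/10, 773/32)
obs 4: x=-3/2 → posterior Inverse-Gamma(21/5, 809/32)
obs 5: x=-4 → posterior Inverse-Gamma(47/10, 825/32)
obs 6: x=-4 → posterior Inverse-Gamma(26/5, 841/32)
obs 7: x=-5 → posterior Inverse-Gamma(57/10, 905/32)
obs 8: x=-1 → posterior Inverse-Gamma(31/5, 969/32)
obs 9: x=4 → posterior Inverse-Gamma(67/10, 1753/32)
obs 10: x=-2 → posterior Inverse-Gamma(36/5, 1769/32)
obs 11: x=-7/4 → posterior Inverse-Gamma(77/10, 897/16)
obs 12: x=-1 → posterior Inverse-Gamma(41/5, 929/16)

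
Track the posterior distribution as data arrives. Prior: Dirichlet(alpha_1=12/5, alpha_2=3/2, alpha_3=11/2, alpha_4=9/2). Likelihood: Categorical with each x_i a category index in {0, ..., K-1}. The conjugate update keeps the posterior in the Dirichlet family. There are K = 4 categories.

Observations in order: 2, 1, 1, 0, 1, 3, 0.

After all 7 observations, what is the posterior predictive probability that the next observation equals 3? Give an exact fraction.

obs 1: x=2 → posterior Dirichlet(12/5, 3/2, 13/2, 9/2)
obs 2: x=1 → posterior Dirichlet(12/5, 5/2, 13/2, 9/2)
obs 3: x=1 → posterior Dirichlet(12/5, 7/2, 13/2, 9/2)
obs 4: x=0 → posterior Dirichlet(17/5, 7/2, 13/2, 9/2)
obs 5: x=1 → posterior Dirichlet(17/5, 9/2, 13/2, 9/2)
obs 6: x=3 → posterior Dirichlet(17/5, 9/2, 13/2, 11/2)
obs 7: x=0 → posterior Dirichlet(22/5, 9/2, 13/2, 11/2)

5/19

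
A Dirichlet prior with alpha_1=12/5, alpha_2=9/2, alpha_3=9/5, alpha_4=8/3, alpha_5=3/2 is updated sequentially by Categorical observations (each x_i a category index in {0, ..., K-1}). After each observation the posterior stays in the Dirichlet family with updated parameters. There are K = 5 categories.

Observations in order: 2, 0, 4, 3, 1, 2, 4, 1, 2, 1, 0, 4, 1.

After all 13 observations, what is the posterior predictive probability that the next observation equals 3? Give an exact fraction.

55/388

obs 1: x=2 → posterior Dirichlet(12/5, 9/2, 14/5, 8/3, 3/2)
obs 2: x=0 → posterior Dirichlet(17/5, 9/2, 14/5, 8/3, 3/2)
obs 3: x=4 → posterior Dirichlet(17/5, 9/2, 14/5, 8/3, 5/2)
obs 4: x=3 → posterior Dirichlet(17/5, 9/2, 14/5, 11/3, 5/2)
obs 5: x=1 → posterior Dirichlet(17/5, 11/2, 14/5, 11/3, 5/2)
obs 6: x=2 → posterior Dirichlet(17/5, 11/2, 19/5, 11/3, 5/2)
obs 7: x=4 → posterior Dirichlet(17/5, 11/2, 19/5, 11/3, 7/2)
obs 8: x=1 → posterior Dirichlet(17/5, 13/2, 19/5, 11/3, 7/2)
obs 9: x=2 → posterior Dirichlet(17/5, 13/2, 24/5, 11/3, 7/2)
obs 10: x=1 → posterior Dirichlet(17/5, 15/2, 24/5, 11/3, 7/2)
obs 11: x=0 → posterior Dirichlet(22/5, 15/2, 24/5, 11/3, 7/2)
obs 12: x=4 → posterior Dirichlet(22/5, 15/2, 24/5, 11/3, 9/2)
obs 13: x=1 → posterior Dirichlet(22/5, 17/2, 24/5, 11/3, 9/2)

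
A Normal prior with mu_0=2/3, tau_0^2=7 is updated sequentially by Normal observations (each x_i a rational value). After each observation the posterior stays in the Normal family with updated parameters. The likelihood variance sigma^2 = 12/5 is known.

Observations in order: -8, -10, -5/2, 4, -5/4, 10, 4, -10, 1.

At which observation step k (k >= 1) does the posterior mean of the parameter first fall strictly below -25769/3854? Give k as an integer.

k = 2

obs 1: x=-8 → posterior Normal(-272/47, 84/47)
obs 2: x=-10 → posterior Normal(-311/41, 42/41)
obs 3: x=-5/2 → posterior Normal(-473/78, 28/39)
obs 4: x=4 → posterior Normal(-1139/304, 21/38)
obs 5: x=-5/4 → posterior Normal(-223/68, 84/187)
obs 6: x=10 → posterior Normal(-351/296, 14/37)
obs 7: x=4 → posterior Normal(-493/1028, 84/257)
obs 8: x=-10 → posterior Normal(-1893/1168, 21/73)
obs 9: x=1 → posterior Normal(-1753/1308, 28/109)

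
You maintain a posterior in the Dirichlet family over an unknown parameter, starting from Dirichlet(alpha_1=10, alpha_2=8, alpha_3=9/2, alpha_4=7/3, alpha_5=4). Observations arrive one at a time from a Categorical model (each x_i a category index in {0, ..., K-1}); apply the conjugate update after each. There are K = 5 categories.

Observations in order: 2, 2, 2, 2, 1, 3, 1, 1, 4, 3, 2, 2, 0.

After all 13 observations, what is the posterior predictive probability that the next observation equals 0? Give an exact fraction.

obs 1: x=2 → posterior Dirichlet(10, 8, 11/2, 7/3, 4)
obs 2: x=2 → posterior Dirichlet(10, 8, 13/2, 7/3, 4)
obs 3: x=2 → posterior Dirichlet(10, 8, 15/2, 7/3, 4)
obs 4: x=2 → posterior Dirichlet(10, 8, 17/2, 7/3, 4)
obs 5: x=1 → posterior Dirichlet(10, 9, 17/2, 7/3, 4)
obs 6: x=3 → posterior Dirichlet(10, 9, 17/2, 10/3, 4)
obs 7: x=1 → posterior Dirichlet(10, 10, 17/2, 10/3, 4)
obs 8: x=1 → posterior Dirichlet(10, 11, 17/2, 10/3, 4)
obs 9: x=4 → posterior Dirichlet(10, 11, 17/2, 10/3, 5)
obs 10: x=3 → posterior Dirichlet(10, 11, 17/2, 13/3, 5)
obs 11: x=2 → posterior Dirichlet(10, 11, 19/2, 13/3, 5)
obs 12: x=2 → posterior Dirichlet(10, 11, 21/2, 13/3, 5)
obs 13: x=0 → posterior Dirichlet(11, 11, 21/2, 13/3, 5)

66/251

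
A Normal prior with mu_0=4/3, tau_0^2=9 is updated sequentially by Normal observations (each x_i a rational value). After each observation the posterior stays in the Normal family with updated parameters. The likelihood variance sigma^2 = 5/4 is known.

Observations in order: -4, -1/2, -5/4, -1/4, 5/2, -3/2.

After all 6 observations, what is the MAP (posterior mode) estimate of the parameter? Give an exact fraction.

obs 1: x=-4 → posterior Normal(-412/123, 45/41)
obs 2: x=-1/2 → posterior Normal(-466/231, 45/77)
obs 3: x=-5/4 → posterior Normal(-601/339, 45/113)
obs 4: x=-1/4 → posterior Normal(-628/447, 45/149)
obs 5: x=5/2 → posterior Normal(-358/555, 9/37)
obs 6: x=-3/2 → posterior Normal(-40/51, 45/221)

-40/51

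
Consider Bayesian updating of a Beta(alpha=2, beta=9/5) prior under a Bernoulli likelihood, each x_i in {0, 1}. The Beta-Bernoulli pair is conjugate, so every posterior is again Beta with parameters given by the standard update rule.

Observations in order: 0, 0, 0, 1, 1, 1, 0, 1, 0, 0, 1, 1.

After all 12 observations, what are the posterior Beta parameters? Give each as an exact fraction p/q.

alpha=8, beta=39/5

obs 1: x=0 → posterior Beta(2, 14/5)
obs 2: x=0 → posterior Beta(2, 19/5)
obs 3: x=0 → posterior Beta(2, 24/5)
obs 4: x=1 → posterior Beta(3, 24/5)
obs 5: x=1 → posterior Beta(4, 24/5)
obs 6: x=1 → posterior Beta(5, 24/5)
obs 7: x=0 → posterior Beta(5, 29/5)
obs 8: x=1 → posterior Beta(6, 29/5)
obs 9: x=0 → posterior Beta(6, 34/5)
obs 10: x=0 → posterior Beta(6, 39/5)
obs 11: x=1 → posterior Beta(7, 39/5)
obs 12: x=1 → posterior Beta(8, 39/5)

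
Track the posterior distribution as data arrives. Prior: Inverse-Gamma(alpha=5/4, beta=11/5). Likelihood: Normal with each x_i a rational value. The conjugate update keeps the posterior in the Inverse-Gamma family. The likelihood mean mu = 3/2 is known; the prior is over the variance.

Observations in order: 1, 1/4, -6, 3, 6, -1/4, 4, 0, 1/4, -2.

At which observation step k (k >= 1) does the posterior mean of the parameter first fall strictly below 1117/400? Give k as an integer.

k = 2

obs 1: x=1 → posterior Inverse-Gamma(7/4, 93/40)
obs 2: x=1/4 → posterior Inverse-Gamma(9/4, 497/160)
obs 3: x=-6 → posterior Inverse-Gamma(11/4, 4997/160)
obs 4: x=3 → posterior Inverse-Gamma(13/4, 5177/160)
obs 5: x=6 → posterior Inverse-Gamma(15/4, 6797/160)
obs 6: x=-1/4 → posterior Inverse-Gamma(17/4, 3521/80)
obs 7: x=4 → posterior Inverse-Gamma(19/4, 3771/80)
obs 8: x=0 → posterior Inverse-Gamma(21/4, 3861/80)
obs 9: x=1/4 → posterior Inverse-Gamma(23/4, 7847/160)
obs 10: x=-2 → posterior Inverse-Gamma(25/4, 8827/160)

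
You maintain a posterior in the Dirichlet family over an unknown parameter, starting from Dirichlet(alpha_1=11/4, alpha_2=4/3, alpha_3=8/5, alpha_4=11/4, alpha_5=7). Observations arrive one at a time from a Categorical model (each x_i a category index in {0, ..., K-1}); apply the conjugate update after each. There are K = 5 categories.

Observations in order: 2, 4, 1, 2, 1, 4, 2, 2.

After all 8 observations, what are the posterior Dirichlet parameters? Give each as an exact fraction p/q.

obs 1: x=2 → posterior Dirichlet(11/4, 4/3, 13/5, 11/4, 7)
obs 2: x=4 → posterior Dirichlet(11/4, 4/3, 13/5, 11/4, 8)
obs 3: x=1 → posterior Dirichlet(11/4, 7/3, 13/5, 11/4, 8)
obs 4: x=2 → posterior Dirichlet(11/4, 7/3, 18/5, 11/4, 8)
obs 5: x=1 → posterior Dirichlet(11/4, 10/3, 18/5, 11/4, 8)
obs 6: x=4 → posterior Dirichlet(11/4, 10/3, 18/5, 11/4, 9)
obs 7: x=2 → posterior Dirichlet(11/4, 10/3, 23/5, 11/4, 9)
obs 8: x=2 → posterior Dirichlet(11/4, 10/3, 28/5, 11/4, 9)

alpha_1=11/4, alpha_2=10/3, alpha_3=28/5, alpha_4=11/4, alpha_5=9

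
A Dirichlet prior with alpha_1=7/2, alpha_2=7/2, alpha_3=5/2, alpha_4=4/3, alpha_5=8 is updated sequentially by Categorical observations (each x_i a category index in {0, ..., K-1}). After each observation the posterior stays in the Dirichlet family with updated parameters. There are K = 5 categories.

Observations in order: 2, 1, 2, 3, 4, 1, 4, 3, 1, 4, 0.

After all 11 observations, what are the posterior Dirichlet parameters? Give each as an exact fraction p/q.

alpha_1=9/2, alpha_2=13/2, alpha_3=9/2, alpha_4=10/3, alpha_5=11

obs 1: x=2 → posterior Dirichlet(7/2, 7/2, 7/2, 4/3, 8)
obs 2: x=1 → posterior Dirichlet(7/2, 9/2, 7/2, 4/3, 8)
obs 3: x=2 → posterior Dirichlet(7/2, 9/2, 9/2, 4/3, 8)
obs 4: x=3 → posterior Dirichlet(7/2, 9/2, 9/2, 7/3, 8)
obs 5: x=4 → posterior Dirichlet(7/2, 9/2, 9/2, 7/3, 9)
obs 6: x=1 → posterior Dirichlet(7/2, 11/2, 9/2, 7/3, 9)
obs 7: x=4 → posterior Dirichlet(7/2, 11/2, 9/2, 7/3, 10)
obs 8: x=3 → posterior Dirichlet(7/2, 11/2, 9/2, 10/3, 10)
obs 9: x=1 → posterior Dirichlet(7/2, 13/2, 9/2, 10/3, 10)
obs 10: x=4 → posterior Dirichlet(7/2, 13/2, 9/2, 10/3, 11)
obs 11: x=0 → posterior Dirichlet(9/2, 13/2, 9/2, 10/3, 11)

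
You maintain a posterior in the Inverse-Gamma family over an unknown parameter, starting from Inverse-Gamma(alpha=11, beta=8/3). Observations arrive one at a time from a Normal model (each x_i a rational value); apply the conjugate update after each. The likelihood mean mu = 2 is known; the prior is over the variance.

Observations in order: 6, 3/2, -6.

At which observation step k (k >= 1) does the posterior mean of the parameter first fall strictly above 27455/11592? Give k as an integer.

obs 1: x=6 → posterior Inverse-Gamma(23/2, 32/3)
obs 2: x=3/2 → posterior Inverse-Gamma(12, 259/24)
obs 3: x=-6 → posterior Inverse-Gamma(25/2, 1027/24)

k = 3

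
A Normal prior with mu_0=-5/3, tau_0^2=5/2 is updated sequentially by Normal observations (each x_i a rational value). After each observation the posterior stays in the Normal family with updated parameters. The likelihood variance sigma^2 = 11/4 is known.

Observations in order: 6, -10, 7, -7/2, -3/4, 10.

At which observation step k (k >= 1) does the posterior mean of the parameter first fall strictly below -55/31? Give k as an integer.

k = 2

obs 1: x=6 → posterior Normal(125/63, 55/42)
obs 2: x=-10 → posterior Normal(-175/93, 55/62)
obs 3: x=7 → posterior Normal(35/123, 55/82)
obs 4: x=-7/2 → posterior Normal(-70/153, 55/102)
obs 5: x=-3/4 → posterior Normal(-185/366, 55/122)
obs 6: x=10 → posterior Normal(415/426, 55/142)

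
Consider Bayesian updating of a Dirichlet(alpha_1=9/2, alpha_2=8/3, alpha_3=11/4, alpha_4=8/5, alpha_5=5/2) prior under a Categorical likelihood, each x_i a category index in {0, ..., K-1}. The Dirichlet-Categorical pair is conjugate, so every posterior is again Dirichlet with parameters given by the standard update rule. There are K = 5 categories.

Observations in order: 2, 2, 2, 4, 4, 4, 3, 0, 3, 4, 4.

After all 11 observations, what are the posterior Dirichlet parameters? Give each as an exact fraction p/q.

alpha_1=11/2, alpha_2=8/3, alpha_3=23/4, alpha_4=18/5, alpha_5=15/2

obs 1: x=2 → posterior Dirichlet(9/2, 8/3, 15/4, 8/5, 5/2)
obs 2: x=2 → posterior Dirichlet(9/2, 8/3, 19/4, 8/5, 5/2)
obs 3: x=2 → posterior Dirichlet(9/2, 8/3, 23/4, 8/5, 5/2)
obs 4: x=4 → posterior Dirichlet(9/2, 8/3, 23/4, 8/5, 7/2)
obs 5: x=4 → posterior Dirichlet(9/2, 8/3, 23/4, 8/5, 9/2)
obs 6: x=4 → posterior Dirichlet(9/2, 8/3, 23/4, 8/5, 11/2)
obs 7: x=3 → posterior Dirichlet(9/2, 8/3, 23/4, 13/5, 11/2)
obs 8: x=0 → posterior Dirichlet(11/2, 8/3, 23/4, 13/5, 11/2)
obs 9: x=3 → posterior Dirichlet(11/2, 8/3, 23/4, 18/5, 11/2)
obs 10: x=4 → posterior Dirichlet(11/2, 8/3, 23/4, 18/5, 13/2)
obs 11: x=4 → posterior Dirichlet(11/2, 8/3, 23/4, 18/5, 15/2)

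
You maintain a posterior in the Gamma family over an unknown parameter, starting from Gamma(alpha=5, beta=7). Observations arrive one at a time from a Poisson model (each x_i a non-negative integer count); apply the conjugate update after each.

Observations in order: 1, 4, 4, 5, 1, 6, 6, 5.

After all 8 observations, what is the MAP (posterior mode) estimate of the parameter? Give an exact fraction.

obs 1: x=1 → posterior Gamma(6, 8)
obs 2: x=4 → posterior Gamma(10, 9)
obs 3: x=4 → posterior Gamma(14, 10)
obs 4: x=5 → posterior Gamma(19, 11)
obs 5: x=1 → posterior Gamma(20, 12)
obs 6: x=6 → posterior Gamma(26, 13)
obs 7: x=6 → posterior Gamma(32, 14)
obs 8: x=5 → posterior Gamma(37, 15)

12/5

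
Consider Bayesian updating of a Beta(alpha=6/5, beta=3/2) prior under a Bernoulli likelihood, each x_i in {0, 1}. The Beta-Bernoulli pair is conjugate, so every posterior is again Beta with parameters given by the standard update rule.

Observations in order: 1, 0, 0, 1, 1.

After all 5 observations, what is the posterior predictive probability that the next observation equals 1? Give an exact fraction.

6/11

obs 1: x=1 → posterior Beta(11/5, 3/2)
obs 2: x=0 → posterior Beta(11/5, 5/2)
obs 3: x=0 → posterior Beta(11/5, 7/2)
obs 4: x=1 → posterior Beta(16/5, 7/2)
obs 5: x=1 → posterior Beta(21/5, 7/2)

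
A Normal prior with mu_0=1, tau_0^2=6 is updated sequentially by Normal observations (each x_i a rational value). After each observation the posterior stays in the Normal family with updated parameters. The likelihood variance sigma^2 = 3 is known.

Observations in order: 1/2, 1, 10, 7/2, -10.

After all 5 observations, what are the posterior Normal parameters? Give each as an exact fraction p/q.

mu_0=1, tau_0^2=6/11

obs 1: x=1/2 → posterior Normal(2/3, 2)
obs 2: x=1 → posterior Normal(4/5, 6/5)
obs 3: x=10 → posterior Normal(24/7, 6/7)
obs 4: x=7/2 → posterior Normal(31/9, 2/3)
obs 5: x=-10 → posterior Normal(1, 6/11)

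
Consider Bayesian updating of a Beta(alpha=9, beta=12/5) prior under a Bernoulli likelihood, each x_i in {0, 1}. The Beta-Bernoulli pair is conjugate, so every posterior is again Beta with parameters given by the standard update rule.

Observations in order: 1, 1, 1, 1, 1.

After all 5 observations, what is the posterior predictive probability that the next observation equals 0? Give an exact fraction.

6/41

obs 1: x=1 → posterior Beta(10, 12/5)
obs 2: x=1 → posterior Beta(11, 12/5)
obs 3: x=1 → posterior Beta(12, 12/5)
obs 4: x=1 → posterior Beta(13, 12/5)
obs 5: x=1 → posterior Beta(14, 12/5)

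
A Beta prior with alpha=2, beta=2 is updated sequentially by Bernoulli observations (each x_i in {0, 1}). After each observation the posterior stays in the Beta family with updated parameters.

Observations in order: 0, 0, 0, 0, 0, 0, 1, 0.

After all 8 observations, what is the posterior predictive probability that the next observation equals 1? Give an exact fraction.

1/4

obs 1: x=0 → posterior Beta(2, 3)
obs 2: x=0 → posterior Beta(2, 4)
obs 3: x=0 → posterior Beta(2, 5)
obs 4: x=0 → posterior Beta(2, 6)
obs 5: x=0 → posterior Beta(2, 7)
obs 6: x=0 → posterior Beta(2, 8)
obs 7: x=1 → posterior Beta(3, 8)
obs 8: x=0 → posterior Beta(3, 9)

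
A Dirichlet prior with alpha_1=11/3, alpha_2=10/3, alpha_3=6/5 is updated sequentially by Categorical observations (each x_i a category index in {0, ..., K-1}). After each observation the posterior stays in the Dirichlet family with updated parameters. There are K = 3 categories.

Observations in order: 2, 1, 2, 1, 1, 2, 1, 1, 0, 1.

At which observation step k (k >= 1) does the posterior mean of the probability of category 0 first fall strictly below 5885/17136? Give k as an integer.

obs 1: x=2 → posterior Dirichlet(11/3, 10/3, 11/5)
obs 2: x=1 → posterior Dirichlet(11/3, 13/3, 11/5)
obs 3: x=2 → posterior Dirichlet(11/3, 13/3, 16/5)
obs 4: x=1 → posterior Dirichlet(11/3, 16/3, 16/5)
obs 5: x=1 → posterior Dirichlet(11/3, 19/3, 16/5)
obs 6: x=2 → posterior Dirichlet(11/3, 19/3, 21/5)
obs 7: x=1 → posterior Dirichlet(11/3, 22/3, 21/5)
obs 8: x=1 → posterior Dirichlet(11/3, 25/3, 21/5)
obs 9: x=0 → posterior Dirichlet(14/3, 25/3, 21/5)
obs 10: x=1 → posterior Dirichlet(14/3, 28/3, 21/5)

k = 3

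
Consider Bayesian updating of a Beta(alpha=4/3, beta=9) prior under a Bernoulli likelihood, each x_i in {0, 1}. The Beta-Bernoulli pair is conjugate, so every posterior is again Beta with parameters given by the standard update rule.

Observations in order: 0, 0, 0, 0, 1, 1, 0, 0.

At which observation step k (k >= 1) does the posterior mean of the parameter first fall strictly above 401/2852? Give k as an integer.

obs 1: x=0 → posterior Beta(4/3, 10)
obs 2: x=0 → posterior Beta(4/3, 11)
obs 3: x=0 → posterior Beta(4/3, 12)
obs 4: x=0 → posterior Beta(4/3, 13)
obs 5: x=1 → posterior Beta(7/3, 13)
obs 6: x=1 → posterior Beta(10/3, 13)
obs 7: x=0 → posterior Beta(10/3, 14)
obs 8: x=0 → posterior Beta(10/3, 15)

k = 5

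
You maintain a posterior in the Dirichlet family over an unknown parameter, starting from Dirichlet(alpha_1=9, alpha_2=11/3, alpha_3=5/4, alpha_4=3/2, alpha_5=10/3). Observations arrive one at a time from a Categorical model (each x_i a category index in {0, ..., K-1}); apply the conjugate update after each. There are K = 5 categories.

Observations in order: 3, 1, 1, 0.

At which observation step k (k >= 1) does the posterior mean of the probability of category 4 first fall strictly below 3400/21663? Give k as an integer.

k = 3

obs 1: x=3 → posterior Dirichlet(9, 11/3, 5/4, 5/2, 10/3)
obs 2: x=1 → posterior Dirichlet(9, 14/3, 5/4, 5/2, 10/3)
obs 3: x=1 → posterior Dirichlet(9, 17/3, 5/4, 5/2, 10/3)
obs 4: x=0 → posterior Dirichlet(10, 17/3, 5/4, 5/2, 10/3)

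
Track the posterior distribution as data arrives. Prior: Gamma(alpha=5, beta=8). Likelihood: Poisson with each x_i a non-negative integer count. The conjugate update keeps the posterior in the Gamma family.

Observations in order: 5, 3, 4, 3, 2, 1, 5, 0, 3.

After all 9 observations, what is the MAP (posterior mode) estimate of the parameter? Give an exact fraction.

30/17

obs 1: x=5 → posterior Gamma(10, 9)
obs 2: x=3 → posterior Gamma(13, 10)
obs 3: x=4 → posterior Gamma(17, 11)
obs 4: x=3 → posterior Gamma(20, 12)
obs 5: x=2 → posterior Gamma(22, 13)
obs 6: x=1 → posterior Gamma(23, 14)
obs 7: x=5 → posterior Gamma(28, 15)
obs 8: x=0 → posterior Gamma(28, 16)
obs 9: x=3 → posterior Gamma(31, 17)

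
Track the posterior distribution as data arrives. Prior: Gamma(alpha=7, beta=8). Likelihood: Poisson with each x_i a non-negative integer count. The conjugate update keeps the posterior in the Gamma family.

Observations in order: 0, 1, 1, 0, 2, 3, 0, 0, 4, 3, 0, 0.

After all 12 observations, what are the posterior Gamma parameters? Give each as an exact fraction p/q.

obs 1: x=0 → posterior Gamma(7, 9)
obs 2: x=1 → posterior Gamma(8, 10)
obs 3: x=1 → posterior Gamma(9, 11)
obs 4: x=0 → posterior Gamma(9, 12)
obs 5: x=2 → posterior Gamma(11, 13)
obs 6: x=3 → posterior Gamma(14, 14)
obs 7: x=0 → posterior Gamma(14, 15)
obs 8: x=0 → posterior Gamma(14, 16)
obs 9: x=4 → posterior Gamma(18, 17)
obs 10: x=3 → posterior Gamma(21, 18)
obs 11: x=0 → posterior Gamma(21, 19)
obs 12: x=0 → posterior Gamma(21, 20)

alpha=21, beta=20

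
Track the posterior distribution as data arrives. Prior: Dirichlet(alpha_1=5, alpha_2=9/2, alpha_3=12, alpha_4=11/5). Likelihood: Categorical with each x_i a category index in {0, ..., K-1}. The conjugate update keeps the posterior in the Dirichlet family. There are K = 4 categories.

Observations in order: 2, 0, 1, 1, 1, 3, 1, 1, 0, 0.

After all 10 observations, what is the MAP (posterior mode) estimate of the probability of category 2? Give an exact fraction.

obs 1: x=2 → posterior Dirichlet(5, 9/2, 13, 11/5)
obs 2: x=0 → posterior Dirichlet(6, 9/2, 13, 11/5)
obs 3: x=1 → posterior Dirichlet(6, 11/2, 13, 11/5)
obs 4: x=1 → posterior Dirichlet(6, 13/2, 13, 11/5)
obs 5: x=1 → posterior Dirichlet(6, 15/2, 13, 11/5)
obs 6: x=3 → posterior Dirichlet(6, 15/2, 13, 16/5)
obs 7: x=1 → posterior Dirichlet(6, 17/2, 13, 16/5)
obs 8: x=1 → posterior Dirichlet(6, 19/2, 13, 16/5)
obs 9: x=0 → posterior Dirichlet(7, 19/2, 13, 16/5)
obs 10: x=0 → posterior Dirichlet(8, 19/2, 13, 16/5)

40/99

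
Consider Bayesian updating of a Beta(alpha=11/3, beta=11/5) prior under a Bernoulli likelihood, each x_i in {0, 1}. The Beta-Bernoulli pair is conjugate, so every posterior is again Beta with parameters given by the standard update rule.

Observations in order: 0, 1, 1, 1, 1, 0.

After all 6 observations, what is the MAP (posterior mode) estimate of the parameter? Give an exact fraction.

obs 1: x=0 → posterior Beta(11/3, 16/5)
obs 2: x=1 → posterior Beta(14/3, 16/5)
obs 3: x=1 → posterior Beta(17/3, 16/5)
obs 4: x=1 → posterior Beta(20/3, 16/5)
obs 5: x=1 → posterior Beta(23/3, 16/5)
obs 6: x=0 → posterior Beta(23/3, 21/5)

25/37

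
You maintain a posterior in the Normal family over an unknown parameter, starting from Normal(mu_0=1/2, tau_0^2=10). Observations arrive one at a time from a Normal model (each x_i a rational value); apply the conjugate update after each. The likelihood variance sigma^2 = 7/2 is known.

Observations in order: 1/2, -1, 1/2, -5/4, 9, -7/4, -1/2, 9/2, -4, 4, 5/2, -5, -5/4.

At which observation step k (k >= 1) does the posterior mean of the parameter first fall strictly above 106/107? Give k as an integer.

obs 1: x=1/2 → posterior Normal(1/2, 70/27)
obs 2: x=-1 → posterior Normal(-13/94, 70/47)
obs 3: x=1/2 → posterior Normal(7/134, 70/67)
obs 4: x=-5/4 → posterior Normal(-43/174, 70/87)
obs 5: x=9 → posterior Normal(317/214, 70/107)
obs 6: x=-7/4 → posterior Normal(247/254, 70/127)
obs 7: x=-1/2 → posterior Normal(227/294, 10/21)
obs 8: x=9/2 → posterior Normal(407/334, 70/167)
obs 9: x=-4 → posterior Normal(247/374, 70/187)
obs 10: x=4 → posterior Normal(407/414, 70/207)
obs 11: x=5/2 → posterior Normal(507/454, 70/227)
obs 12: x=-5 → posterior Normal(307/494, 70/247)
obs 13: x=-5/4 → posterior Normal(257/534, 70/267)

k = 5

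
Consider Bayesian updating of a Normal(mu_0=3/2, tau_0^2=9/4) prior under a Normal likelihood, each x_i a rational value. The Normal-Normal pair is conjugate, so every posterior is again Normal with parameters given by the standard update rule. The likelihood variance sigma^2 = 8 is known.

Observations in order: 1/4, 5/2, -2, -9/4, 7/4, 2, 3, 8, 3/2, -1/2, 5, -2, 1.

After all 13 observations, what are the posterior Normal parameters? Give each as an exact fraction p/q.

mu_0=849/596, tau_0^2=72/149

obs 1: x=1/4 → posterior Normal(201/164, 72/41)
obs 2: x=5/2 → posterior Normal(291/200, 36/25)
obs 3: x=-2 → posterior Normal(219/236, 72/59)
obs 4: x=-9/4 → posterior Normal(69/136, 18/17)
obs 5: x=7/4 → posterior Normal(201/308, 72/77)
obs 6: x=2 → posterior Normal(273/344, 36/43)
obs 7: x=3 → posterior Normal(381/380, 72/95)
obs 8: x=8 → posterior Normal(669/416, 9/13)
obs 9: x=3/2 → posterior Normal(723/452, 72/113)
obs 10: x=-1/2 → posterior Normal(705/488, 36/61)
obs 11: x=5 → posterior Normal(885/524, 72/131)
obs 12: x=-2 → posterior Normal(813/560, 18/35)
obs 13: x=1 → posterior Normal(849/596, 72/149)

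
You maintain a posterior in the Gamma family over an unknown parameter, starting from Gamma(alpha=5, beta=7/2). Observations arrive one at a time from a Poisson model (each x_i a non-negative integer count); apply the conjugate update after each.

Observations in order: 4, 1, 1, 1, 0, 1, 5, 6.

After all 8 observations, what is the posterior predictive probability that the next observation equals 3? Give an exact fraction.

399568635645089644689417909776610112/2220446049250313080847263336181640625

obs 1: x=4 → posterior Gamma(9, 9/2)
obs 2: x=1 → posterior Gamma(10, 11/2)
obs 3: x=1 → posterior Gamma(11, 13/2)
obs 4: x=1 → posterior Gamma(12, 15/2)
obs 5: x=0 → posterior Gamma(12, 17/2)
obs 6: x=1 → posterior Gamma(13, 19/2)
obs 7: x=5 → posterior Gamma(18, 21/2)
obs 8: x=6 → posterior Gamma(24, 23/2)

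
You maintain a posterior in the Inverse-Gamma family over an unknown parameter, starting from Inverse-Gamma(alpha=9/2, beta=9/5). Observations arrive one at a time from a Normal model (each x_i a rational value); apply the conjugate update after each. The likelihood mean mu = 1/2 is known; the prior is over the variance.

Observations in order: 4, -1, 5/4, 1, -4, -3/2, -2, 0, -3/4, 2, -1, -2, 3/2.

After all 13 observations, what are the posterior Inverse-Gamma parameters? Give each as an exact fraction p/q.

obs 1: x=4 → posterior Inverse-Gamma(5, 317/40)
obs 2: x=-1 → posterior Inverse-Gamma(11/2, 181/20)
obs 3: x=5/4 → posterior Inverse-Gamma(6, 1493/160)
obs 4: x=1 → posterior Inverse-Gamma(13/2, 1513/160)
obs 5: x=-4 → posterior Inverse-Gamma(7, 3133/160)
obs 6: x=-3/2 → posterior Inverse-Gamma(15/2, 3453/160)
obs 7: x=-2 → posterior Inverse-Gamma(8, 3953/160)
obs 8: x=0 → posterior Inverse-Gamma(17/2, 3973/160)
obs 9: x=-3/4 → posterior Inverse-Gamma(9, 2049/80)
obs 10: x=2 → posterior Inverse-Gamma(19/2, 2139/80)
obs 11: x=-1 → posterior Inverse-Gamma(10, 2229/80)
obs 12: x=-2 → posterior Inverse-Gamma(21/2, 2479/80)
obs 13: x=3/2 → posterior Inverse-Gamma(11, 2519/80)

alpha=11, beta=2519/80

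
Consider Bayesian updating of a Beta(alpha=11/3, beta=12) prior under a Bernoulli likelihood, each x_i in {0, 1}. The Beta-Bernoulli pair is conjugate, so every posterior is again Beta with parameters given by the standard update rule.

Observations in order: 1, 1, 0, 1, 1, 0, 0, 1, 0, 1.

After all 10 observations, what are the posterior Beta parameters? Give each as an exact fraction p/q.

alpha=29/3, beta=16

obs 1: x=1 → posterior Beta(14/3, 12)
obs 2: x=1 → posterior Beta(17/3, 12)
obs 3: x=0 → posterior Beta(17/3, 13)
obs 4: x=1 → posterior Beta(20/3, 13)
obs 5: x=1 → posterior Beta(23/3, 13)
obs 6: x=0 → posterior Beta(23/3, 14)
obs 7: x=0 → posterior Beta(23/3, 15)
obs 8: x=1 → posterior Beta(26/3, 15)
obs 9: x=0 → posterior Beta(26/3, 16)
obs 10: x=1 → posterior Beta(29/3, 16)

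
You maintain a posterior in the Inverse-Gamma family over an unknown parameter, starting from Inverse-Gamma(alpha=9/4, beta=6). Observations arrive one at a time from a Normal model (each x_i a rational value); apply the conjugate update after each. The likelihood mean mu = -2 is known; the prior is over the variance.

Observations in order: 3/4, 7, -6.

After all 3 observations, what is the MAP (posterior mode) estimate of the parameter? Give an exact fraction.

obs 1: x=3/4 → posterior Inverse-Gamma(11/4, 313/32)
obs 2: x=7 → posterior Inverse-Gamma(13/4, 1609/32)
obs 3: x=-6 → posterior Inverse-Gamma(15/4, 1865/32)

1865/152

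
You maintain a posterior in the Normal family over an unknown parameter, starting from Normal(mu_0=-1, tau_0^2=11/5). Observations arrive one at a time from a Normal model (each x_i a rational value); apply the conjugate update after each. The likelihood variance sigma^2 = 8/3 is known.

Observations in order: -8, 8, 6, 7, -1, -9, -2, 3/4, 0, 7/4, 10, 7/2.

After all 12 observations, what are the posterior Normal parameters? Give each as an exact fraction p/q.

mu_0=521/436, tau_0^2=22/109

obs 1: x=-8 → posterior Normal(-304/73, 88/73)
obs 2: x=8 → posterior Normal(-20/53, 44/53)
obs 3: x=6 → posterior Normal(158/139, 88/139)
obs 4: x=7 → posterior Normal(389/172, 22/43)
obs 5: x=-1 → posterior Normal(356/205, 88/205)
obs 6: x=-9 → posterior Normal(59/238, 44/119)
obs 7: x=-2 → posterior Normal(-7/271, 88/271)
obs 8: x=3/4 → posterior Normal(71/1216, 11/38)
obs 9: x=0 → posterior Normal(71/1348, 88/337)
obs 10: x=7/4 → posterior Normal(151/740, 44/185)
obs 11: x=10 → posterior Normal(811/806, 88/403)
obs 12: x=7/2 → posterior Normal(521/436, 22/109)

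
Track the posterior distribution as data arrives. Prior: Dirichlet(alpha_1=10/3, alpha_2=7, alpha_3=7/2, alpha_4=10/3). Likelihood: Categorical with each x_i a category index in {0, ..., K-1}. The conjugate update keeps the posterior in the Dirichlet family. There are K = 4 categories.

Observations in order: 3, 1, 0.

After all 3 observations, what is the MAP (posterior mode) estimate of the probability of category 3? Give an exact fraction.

obs 1: x=3 → posterior Dirichlet(10/3, 7, 7/2, 13/3)
obs 2: x=1 → posterior Dirichlet(10/3, 8, 7/2, 13/3)
obs 3: x=0 → posterior Dirichlet(13/3, 8, 7/2, 13/3)

20/97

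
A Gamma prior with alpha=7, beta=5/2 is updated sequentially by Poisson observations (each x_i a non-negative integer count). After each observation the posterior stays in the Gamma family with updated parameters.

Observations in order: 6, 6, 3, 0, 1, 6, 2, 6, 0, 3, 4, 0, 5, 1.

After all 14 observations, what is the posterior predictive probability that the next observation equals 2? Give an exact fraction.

obs 1: x=6 → posterior Gamma(13, 7/2)
obs 2: x=6 → posterior Gamma(19, 9/2)
obs 3: x=3 → posterior Gamma(22, 11/2)
obs 4: x=0 → posterior Gamma(22, 13/2)
obs 5: x=1 → posterior Gamma(23, 15/2)
obs 6: x=6 → posterior Gamma(29, 17/2)
obs 7: x=2 → posterior Gamma(31, 19/2)
obs 8: x=6 → posterior Gamma(37, 21/2)
obs 9: x=0 → posterior Gamma(37, 23/2)
obs 10: x=3 → posterior Gamma(40, 25/2)
obs 11: x=4 → posterior Gamma(44, 27/2)
obs 12: x=0 → posterior Gamma(44, 29/2)
obs 13: x=5 → posterior Gamma(49, 31/2)
obs 14: x=1 → posterior Gamma(50, 33/2)

1719203003937577161667059236950679865469497231091651245436738780827832482638796/7827053413376034568251225981320190970907830863012577538029290735721588134765625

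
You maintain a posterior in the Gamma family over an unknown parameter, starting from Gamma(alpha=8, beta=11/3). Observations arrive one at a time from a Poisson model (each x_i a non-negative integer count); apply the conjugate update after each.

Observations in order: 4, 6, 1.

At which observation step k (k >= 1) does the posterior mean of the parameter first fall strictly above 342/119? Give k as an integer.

obs 1: x=4 → posterior Gamma(12, 14/3)
obs 2: x=6 → posterior Gamma(18, 17/3)
obs 3: x=1 → posterior Gamma(19, 20/3)

k = 2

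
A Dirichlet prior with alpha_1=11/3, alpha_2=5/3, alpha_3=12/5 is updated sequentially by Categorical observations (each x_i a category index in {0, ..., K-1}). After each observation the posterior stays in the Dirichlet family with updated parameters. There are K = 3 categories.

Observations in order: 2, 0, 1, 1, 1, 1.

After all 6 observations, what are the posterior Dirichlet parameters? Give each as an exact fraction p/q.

alpha_1=14/3, alpha_2=17/3, alpha_3=17/5

obs 1: x=2 → posterior Dirichlet(11/3, 5/3, 17/5)
obs 2: x=0 → posterior Dirichlet(14/3, 5/3, 17/5)
obs 3: x=1 → posterior Dirichlet(14/3, 8/3, 17/5)
obs 4: x=1 → posterior Dirichlet(14/3, 11/3, 17/5)
obs 5: x=1 → posterior Dirichlet(14/3, 14/3, 17/5)
obs 6: x=1 → posterior Dirichlet(14/3, 17/3, 17/5)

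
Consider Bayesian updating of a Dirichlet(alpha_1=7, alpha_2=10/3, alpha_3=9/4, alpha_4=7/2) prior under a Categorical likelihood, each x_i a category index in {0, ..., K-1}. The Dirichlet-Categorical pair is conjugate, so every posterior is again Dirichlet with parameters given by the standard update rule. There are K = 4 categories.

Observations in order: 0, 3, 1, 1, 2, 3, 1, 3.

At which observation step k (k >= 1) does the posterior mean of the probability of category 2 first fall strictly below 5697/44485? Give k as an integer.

obs 1: x=0 → posterior Dirichlet(8, 10/3, 9/4, 7/2)
obs 2: x=3 → posterior Dirichlet(8, 10/3, 9/4, 9/2)
obs 3: x=1 → posterior Dirichlet(8, 13/3, 9/4, 9/2)
obs 4: x=1 → posterior Dirichlet(8, 16/3, 9/4, 9/2)
obs 5: x=2 → posterior Dirichlet(8, 16/3, 13/4, 9/2)
obs 6: x=3 → posterior Dirichlet(8, 16/3, 13/4, 11/2)
obs 7: x=1 → posterior Dirichlet(8, 19/3, 13/4, 11/2)
obs 8: x=3 → posterior Dirichlet(8, 19/3, 13/4, 13/2)

k = 2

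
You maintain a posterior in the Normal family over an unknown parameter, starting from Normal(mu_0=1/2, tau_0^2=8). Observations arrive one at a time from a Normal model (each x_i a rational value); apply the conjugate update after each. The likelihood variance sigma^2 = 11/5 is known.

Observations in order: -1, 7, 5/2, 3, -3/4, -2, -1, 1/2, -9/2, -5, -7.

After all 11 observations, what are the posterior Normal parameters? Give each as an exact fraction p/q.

mu_0=-59/82, tau_0^2=8/41

obs 1: x=-1 → posterior Normal(-23/34, 88/51)
obs 2: x=7 → posterior Normal(491/182, 88/91)
obs 3: x=5/2 → posterior Normal(691/262, 88/131)
obs 4: x=3 → posterior Normal(49/18, 88/171)
obs 5: x=-3/4 → posterior Normal(871/422, 88/211)
obs 6: x=-2 → posterior Normal(711/502, 88/251)
obs 7: x=-1 → posterior Normal(631/582, 88/291)
obs 8: x=1/2 → posterior Normal(671/662, 88/331)
obs 9: x=-9/2 → posterior Normal(311/742, 88/371)
obs 10: x=-5 → posterior Normal(-89/822, 88/411)
obs 11: x=-7 → posterior Normal(-59/82, 8/41)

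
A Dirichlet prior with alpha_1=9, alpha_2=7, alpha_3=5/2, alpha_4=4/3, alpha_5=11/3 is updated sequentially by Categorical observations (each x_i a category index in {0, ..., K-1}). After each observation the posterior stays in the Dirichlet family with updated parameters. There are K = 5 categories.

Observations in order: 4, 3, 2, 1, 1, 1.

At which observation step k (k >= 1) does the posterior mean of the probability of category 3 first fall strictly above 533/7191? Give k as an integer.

obs 1: x=4 → posterior Dirichlet(9, 7, 5/2, 4/3, 14/3)
obs 2: x=3 → posterior Dirichlet(9, 7, 5/2, 7/3, 14/3)
obs 3: x=2 → posterior Dirichlet(9, 7, 7/2, 7/3, 14/3)
obs 4: x=1 → posterior Dirichlet(9, 8, 7/2, 7/3, 14/3)
obs 5: x=1 → posterior Dirichlet(9, 9, 7/2, 7/3, 14/3)
obs 6: x=1 → posterior Dirichlet(9, 10, 7/2, 7/3, 14/3)

k = 2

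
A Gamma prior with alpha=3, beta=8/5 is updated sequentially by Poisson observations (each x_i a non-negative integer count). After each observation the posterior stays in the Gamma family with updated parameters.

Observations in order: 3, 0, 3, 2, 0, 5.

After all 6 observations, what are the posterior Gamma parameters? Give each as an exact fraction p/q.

alpha=16, beta=38/5

obs 1: x=3 → posterior Gamma(6, 13/5)
obs 2: x=0 → posterior Gamma(6, 18/5)
obs 3: x=3 → posterior Gamma(9, 23/5)
obs 4: x=2 → posterior Gamma(11, 28/5)
obs 5: x=0 → posterior Gamma(11, 33/5)
obs 6: x=5 → posterior Gamma(16, 38/5)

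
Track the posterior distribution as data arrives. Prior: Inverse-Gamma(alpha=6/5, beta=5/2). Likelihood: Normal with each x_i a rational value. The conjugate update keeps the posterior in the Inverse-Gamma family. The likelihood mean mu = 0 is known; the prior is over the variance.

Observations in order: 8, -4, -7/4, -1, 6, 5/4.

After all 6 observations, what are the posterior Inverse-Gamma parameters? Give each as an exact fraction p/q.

alpha=21/5, beta=1013/16

obs 1: x=8 → posterior Inverse-Gamma(17/10, 69/2)
obs 2: x=-4 → posterior Inverse-Gamma(11/5, 85/2)
obs 3: x=-7/4 → posterior Inverse-Gamma(27/10, 1409/32)
obs 4: x=-1 → posterior Inverse-Gamma(16/5, 1425/32)
obs 5: x=6 → posterior Inverse-Gamma(37/10, 2001/32)
obs 6: x=5/4 → posterior Inverse-Gamma(21/5, 1013/16)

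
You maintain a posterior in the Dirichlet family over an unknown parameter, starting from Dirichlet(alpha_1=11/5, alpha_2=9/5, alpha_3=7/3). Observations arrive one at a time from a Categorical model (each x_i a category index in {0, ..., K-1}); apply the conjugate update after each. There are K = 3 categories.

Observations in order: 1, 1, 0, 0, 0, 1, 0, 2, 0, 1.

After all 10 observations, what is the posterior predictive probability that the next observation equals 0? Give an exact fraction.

108/245

obs 1: x=1 → posterior Dirichlet(11/5, 14/5, 7/3)
obs 2: x=1 → posterior Dirichlet(11/5, 19/5, 7/3)
obs 3: x=0 → posterior Dirichlet(16/5, 19/5, 7/3)
obs 4: x=0 → posterior Dirichlet(21/5, 19/5, 7/3)
obs 5: x=0 → posterior Dirichlet(26/5, 19/5, 7/3)
obs 6: x=1 → posterior Dirichlet(26/5, 24/5, 7/3)
obs 7: x=0 → posterior Dirichlet(31/5, 24/5, 7/3)
obs 8: x=2 → posterior Dirichlet(31/5, 24/5, 10/3)
obs 9: x=0 → posterior Dirichlet(36/5, 24/5, 10/3)
obs 10: x=1 → posterior Dirichlet(36/5, 29/5, 10/3)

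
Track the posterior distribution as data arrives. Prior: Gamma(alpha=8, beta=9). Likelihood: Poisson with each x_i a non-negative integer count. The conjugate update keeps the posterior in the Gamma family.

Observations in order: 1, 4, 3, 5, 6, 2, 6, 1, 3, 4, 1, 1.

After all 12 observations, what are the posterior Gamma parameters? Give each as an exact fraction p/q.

alpha=45, beta=21

obs 1: x=1 → posterior Gamma(9, 10)
obs 2: x=4 → posterior Gamma(13, 11)
obs 3: x=3 → posterior Gamma(16, 12)
obs 4: x=5 → posterior Gamma(21, 13)
obs 5: x=6 → posterior Gamma(27, 14)
obs 6: x=2 → posterior Gamma(29, 15)
obs 7: x=6 → posterior Gamma(35, 16)
obs 8: x=1 → posterior Gamma(36, 17)
obs 9: x=3 → posterior Gamma(39, 18)
obs 10: x=4 → posterior Gamma(43, 19)
obs 11: x=1 → posterior Gamma(44, 20)
obs 12: x=1 → posterior Gamma(45, 21)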